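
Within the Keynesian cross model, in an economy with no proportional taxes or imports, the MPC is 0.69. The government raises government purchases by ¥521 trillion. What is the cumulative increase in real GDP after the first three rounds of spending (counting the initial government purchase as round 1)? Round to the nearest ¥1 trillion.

¥1,129 trillion

Round 1 adds ΔG = ¥521 trillion; each later round is MPC = 0.69 times the previous.
After 3 rounds: 521 + 359.49 + 248.0481 = ΔG·(1 − c^3)/(1 − c) = 521 × (1 − 0.328509)/0.31 ≈ ¥1,129 trillion.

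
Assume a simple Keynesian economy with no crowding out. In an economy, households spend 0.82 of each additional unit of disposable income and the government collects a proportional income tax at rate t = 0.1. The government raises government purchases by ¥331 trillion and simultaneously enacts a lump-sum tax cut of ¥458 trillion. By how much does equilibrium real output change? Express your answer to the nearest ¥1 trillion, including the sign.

Expenditure multiplier = 1/(1 − c(1−t)) = 1/(1 − 0.82×0.9) = 1/0.262 ≈ 3.817.
ΔG contributes k·ΔG = (+¥331 trillion) / 0.262 ≈ +¥1,263.4 trillion.
ΔT of −¥458 trillion changes first-round spending by −c·ΔT = +¥375.56 trillion, contributing k·(−c·ΔT) = (+¥375.56 trillion) / 0.262 ≈ +¥1,433.4 trillion.
Net ΔY = k(ΔG − c·ΔT) = (+¥706.56 trillion) / 0.262 ≈ +¥2,697 trillion.

+¥2,697 trillion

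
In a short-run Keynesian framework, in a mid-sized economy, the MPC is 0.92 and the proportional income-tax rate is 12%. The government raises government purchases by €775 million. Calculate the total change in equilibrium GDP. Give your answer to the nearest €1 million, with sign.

+€4,070 million

Spending multiplier = 1/(1 − c(1−t)) = 1/(1 − 0.92×0.88) = 1/0.1904 ≈ 5.252.
ΔY = k × ΔG = (+€775 million) / 0.1904 ≈ +€4,070 million.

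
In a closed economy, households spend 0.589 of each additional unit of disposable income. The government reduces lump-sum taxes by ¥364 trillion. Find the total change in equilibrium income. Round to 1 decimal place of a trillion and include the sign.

A lump-sum tax change of −¥364 trillion shifts disposable income by +¥364 trillion; first-round consumption changes by −c × ΔT = −0.589 × (−¥364 trillion) = +¥214.396 trillion.
Expenditure multiplier = 1/(1 − MPC) = 1/(1 − 0.589) = 1/0.411 ≈ 2.433.
The tax multiplier is −c × k ≈ −1.433, so ΔY = k × (−c·ΔT) = (+¥214.396 trillion) / 0.411 ≈ +¥521.6 trillion.

+¥521.6 trillion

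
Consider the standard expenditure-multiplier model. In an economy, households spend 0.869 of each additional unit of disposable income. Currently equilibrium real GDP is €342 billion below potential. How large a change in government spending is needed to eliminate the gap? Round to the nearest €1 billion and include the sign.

+€45 billion

Spending multiplier = 1/(1 − MPC) = 1/(1 − 0.869) = 1/0.131 ≈ 7.634.
Need ΔY = +€342 billion, so ΔG = ΔY/k = (+€342 billion) × 0.131 ≈ +€45 billion.
The government should increase government spending by €45 billion.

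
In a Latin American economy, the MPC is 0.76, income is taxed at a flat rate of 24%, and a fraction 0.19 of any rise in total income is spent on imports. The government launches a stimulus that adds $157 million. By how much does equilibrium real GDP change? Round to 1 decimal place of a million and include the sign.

Government-spending multiplier = 1/(1 − c(1−t) + m) = 1/(1 − 0.76×0.76 + 0.19) = 1/0.6124 ≈ 1.633.
ΔY = k × ΔG = (+$157 million) / 0.6124 ≈ +$256.4 million.

+$256.4 million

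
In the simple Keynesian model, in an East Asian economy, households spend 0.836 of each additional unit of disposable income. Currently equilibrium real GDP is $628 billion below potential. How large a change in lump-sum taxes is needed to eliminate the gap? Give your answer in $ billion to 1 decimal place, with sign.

−$123.2 billion

Spending multiplier = 1/(1 − MPC) = 1/(1 − 0.836) = 1/0.164 ≈ 6.098.
Tax multiplier = −c·k = −0.836/0.164 ≈ −5.098. Need ΔY = +$628 billion, so ΔT = ΔY/(−c·k) = −(+$628 billion) × 0.164 / 0.836 ≈ −$123.2 billion.
The government should cut lump-sum taxes by $123.2 billion.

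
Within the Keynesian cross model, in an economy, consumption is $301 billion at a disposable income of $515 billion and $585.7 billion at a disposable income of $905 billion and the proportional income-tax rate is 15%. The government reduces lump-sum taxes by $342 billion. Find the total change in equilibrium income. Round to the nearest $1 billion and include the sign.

MPC = ΔC/ΔYd = (585.7 − 301)/(905 − 515) = 284.7/390 = 0.73.
A lump-sum tax change of −$342 billion shifts disposable income by +$342 billion; first-round consumption changes by −c × ΔT = −0.73 × (−$342 billion) = +$249.66 billion.
Expenditure multiplier = 1/(1 − c(1−t)) = 1/(1 − 0.73×0.85) = 1/0.3795 ≈ 2.635.
The tax multiplier is −c × k ≈ −1.924, so ΔY = k × (−c·ΔT) = (+$249.66 billion) / 0.3795 ≈ +$658 billion.

+$658 billion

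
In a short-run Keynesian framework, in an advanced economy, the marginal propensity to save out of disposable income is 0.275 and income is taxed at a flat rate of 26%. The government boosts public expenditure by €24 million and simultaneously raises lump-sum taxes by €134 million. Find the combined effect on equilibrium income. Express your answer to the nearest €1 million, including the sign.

−€158 million

MPC = 1 − MPS = 1 − 0.275 = 0.725.
Expenditure multiplier = 1/(1 − c(1−t)) = 1/(1 − 0.725×0.74) = 1/0.4635 ≈ 2.157.
ΔG contributes k·ΔG = (+€24 million) / 0.4635 ≈ +€51.8 million.
ΔT of +€134 million changes first-round spending by −c·ΔT = −€97.15 million, contributing k·(−c·ΔT) = (−€97.15 million) / 0.4635 ≈ −€209.6 million.
Net ΔY = k(ΔG − c·ΔT) = (−€73.15 million) / 0.4635 ≈ −€158 million.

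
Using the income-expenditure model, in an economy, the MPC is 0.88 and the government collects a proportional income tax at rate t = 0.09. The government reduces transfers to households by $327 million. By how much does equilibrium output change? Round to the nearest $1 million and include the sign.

The transfer change shifts disposable income by −$327 million, so first-round consumption changes by c·ΔTR = 0.88 × (−$327 million) = −$287.76 million.
Expenditure multiplier = 1/(1 − c(1−t)) = 1/(1 − 0.88×0.91) = 1/0.1992 ≈ 5.02.
The transfer multiplier is c × k ≈ 4.418, so ΔY = k × (c·ΔTR) = (−$287.76 million) / 0.1992 ≈ −$1,445 million.

−$1,445 million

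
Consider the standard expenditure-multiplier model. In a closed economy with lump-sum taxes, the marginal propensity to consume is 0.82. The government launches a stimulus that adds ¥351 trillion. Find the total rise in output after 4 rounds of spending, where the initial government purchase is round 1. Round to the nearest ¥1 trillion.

Round 1 adds ΔG = ¥351 trillion; each later round is MPC = 0.82 times the previous.
After 4 rounds: 351 + 287.82 + 236.0124 + 193.530168 = ΔG·(1 − c^4)/(1 − c) = 351 × (1 − 0.45212176)/0.18 ≈ ¥1,068 trillion.

¥1,068 trillion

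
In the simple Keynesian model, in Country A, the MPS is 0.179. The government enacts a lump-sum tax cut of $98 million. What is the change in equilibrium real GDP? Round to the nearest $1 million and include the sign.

+$449 million

MPC = 1 − MPS = 1 − 0.179 = 0.821.
A lump-sum tax change of −$98 million shifts disposable income by +$98 million; first-round consumption changes by −c × ΔT = −0.821 × (−$98 million) = +$80.458 million.
Expenditure multiplier = 1/(1 − MPC) = 1/(1 − 0.821) = 1/0.179 ≈ 5.587.
The tax multiplier is −c × k ≈ −4.587, so ΔY = k × (−c·ΔT) = (+$80.458 million) / 0.179 ≈ +$449 million.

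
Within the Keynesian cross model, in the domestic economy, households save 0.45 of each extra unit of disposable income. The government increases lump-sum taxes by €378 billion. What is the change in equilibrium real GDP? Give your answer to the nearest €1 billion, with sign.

−€462 billion

MPC = 1 − MPS = 1 − 0.45 = 0.55.
A lump-sum tax change of +€378 billion shifts disposable income by −€378 billion; first-round consumption changes by −c × ΔT = −0.55 × (+€378 billion) = −€207.9 billion.
Expenditure multiplier = 1/(1 − MPC) = 1/(1 − 0.55) = 1/0.45 ≈ 2.222.
The tax multiplier is −c × k ≈ −1.222, so ΔY = k × (−c·ΔT) = (−€207.9 billion) / 0.45 = −€462 billion.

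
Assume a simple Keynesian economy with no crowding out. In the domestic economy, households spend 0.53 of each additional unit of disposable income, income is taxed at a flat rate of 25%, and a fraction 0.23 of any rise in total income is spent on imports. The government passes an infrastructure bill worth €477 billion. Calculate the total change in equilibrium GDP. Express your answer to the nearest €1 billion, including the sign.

Spending multiplier = 1/(1 − c(1−t) + m) = 1/(1 − 0.53×0.75 + 0.23) = 1/0.8325 ≈ 1.201.
ΔY = k × ΔG = (+€477 billion) / 0.8325 ≈ +€573 billion.

+€573 billion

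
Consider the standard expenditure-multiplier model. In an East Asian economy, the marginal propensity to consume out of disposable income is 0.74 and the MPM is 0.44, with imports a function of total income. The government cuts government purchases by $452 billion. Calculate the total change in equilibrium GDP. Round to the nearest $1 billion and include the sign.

−$646 billion

Expenditure multiplier = 1/(1 − c + m) = 1/(1 − 0.74 + 0.44) = 1/0.7 ≈ 1.429.
ΔY = k × ΔG = (−$452 billion) / 0.7 ≈ −$646 billion.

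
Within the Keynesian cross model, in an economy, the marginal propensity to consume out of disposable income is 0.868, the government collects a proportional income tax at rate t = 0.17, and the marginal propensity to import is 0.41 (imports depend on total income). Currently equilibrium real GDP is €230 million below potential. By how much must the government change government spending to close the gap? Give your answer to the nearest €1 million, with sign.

Spending multiplier = 1/(1 − c(1−t) + m) = 1/(1 − 0.868×0.83 + 0.41) = 1/0.68956 ≈ 1.45.
Need ΔY = +€230 million, so ΔG = ΔY/k = (+€230 million) × 0.68956 ≈ +€159 million.
The government should increase government spending by €159 million.

+€159 million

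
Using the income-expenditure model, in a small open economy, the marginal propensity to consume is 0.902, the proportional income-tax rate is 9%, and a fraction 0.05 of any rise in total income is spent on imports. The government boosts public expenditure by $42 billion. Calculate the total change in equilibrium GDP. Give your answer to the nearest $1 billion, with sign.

Expenditure multiplier = 1/(1 − c(1−t) + m) = 1/(1 − 0.902×0.91 + 0.05) = 1/0.22918 ≈ 4.363.
ΔY = k × ΔG = (+$42 billion) / 0.22918 ≈ +$183 billion.

+$183 billion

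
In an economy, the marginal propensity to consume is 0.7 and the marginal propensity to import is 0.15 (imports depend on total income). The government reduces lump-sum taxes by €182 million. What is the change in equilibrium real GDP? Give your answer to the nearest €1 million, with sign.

+€283 million

A lump-sum tax change of −€182 million shifts disposable income by +€182 million; first-round consumption changes by −c × ΔT = −0.7 × (−€182 million) = +€127.4 million.
Expenditure multiplier = 1/(1 − c + m) = 1/(1 − 0.7 + 0.15) = 1/0.45 ≈ 2.222.
The tax multiplier is −c × k ≈ −1.556, so ΔY = k × (−c·ΔT) = (+€127.4 million) / 0.45 ≈ +€283 million.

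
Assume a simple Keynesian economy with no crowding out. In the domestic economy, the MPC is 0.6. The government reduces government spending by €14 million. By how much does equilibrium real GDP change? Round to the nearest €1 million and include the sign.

−€35 million

Government-spending multiplier = 1/(1 − MPC) = 1/(1 − 0.6) = 1/0.4 = 2.5.
ΔY = k × ΔG = (−€14 million) / 0.4 = −€35 million.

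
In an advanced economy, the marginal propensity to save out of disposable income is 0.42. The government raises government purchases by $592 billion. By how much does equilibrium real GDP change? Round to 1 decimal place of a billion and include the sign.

MPC = 1 − MPS = 1 − 0.42 = 0.58.
Government-spending multiplier = 1/(1 − MPC) = 1/(1 − 0.58) = 1/0.42 ≈ 2.381.
ΔY = k × ΔG = (+$592 billion) / 0.42 ≈ +$1,409.5 billion.

+$1,409.5 billion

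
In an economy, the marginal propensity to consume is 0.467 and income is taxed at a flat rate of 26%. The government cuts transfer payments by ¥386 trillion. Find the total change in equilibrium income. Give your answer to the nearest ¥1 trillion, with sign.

The transfer change shifts disposable income by −¥386 trillion, so first-round consumption changes by c·ΔTR = 0.467 × (−¥386 trillion) = −¥180.262 trillion.
Expenditure multiplier = 1/(1 − c(1−t)) = 1/(1 − 0.467×0.74) = 1/0.65442 ≈ 1.528.
The transfer multiplier is c × k ≈ 0.714, so ΔY = k × (c·ΔTR) = (−¥180.262 trillion) / 0.65442 ≈ −¥275 trillion.

−¥275 trillion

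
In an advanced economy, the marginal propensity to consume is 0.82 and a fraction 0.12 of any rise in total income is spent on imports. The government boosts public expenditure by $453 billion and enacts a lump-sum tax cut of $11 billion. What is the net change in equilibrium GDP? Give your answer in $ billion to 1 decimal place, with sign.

+$1,540.1 billion

Expenditure multiplier = 1/(1 − c + m) = 1/(1 − 0.82 + 0.12) = 1/0.3 ≈ 3.333.
ΔG contributes k·ΔG = (+$453 billion) / 0.3 = +$1,510 billion.
ΔT of −$11 billion changes first-round spending by −c·ΔT = +$9.02 billion, contributing k·(−c·ΔT) = (+$9.02 billion) / 0.3 ≈ +$30.1 billion.
Net ΔY = k(ΔG − c·ΔT) = (+$462.02 billion) / 0.3 ≈ +$1,540.1 billion.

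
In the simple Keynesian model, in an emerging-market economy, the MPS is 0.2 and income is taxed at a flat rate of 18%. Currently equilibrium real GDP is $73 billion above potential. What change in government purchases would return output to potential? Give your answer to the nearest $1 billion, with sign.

−$25 billion

MPC = 1 − MPS = 1 − 0.2 = 0.8.
Spending multiplier = 1/(1 − c(1−t)) = 1/(1 − 0.8×0.82) = 1/0.344 ≈ 2.907.
Need ΔY = −$73 billion, so ΔG = ΔY/k = (−$73 billion) × 0.344 ≈ −$25 billion.
The government should cut government purchases by $25 billion.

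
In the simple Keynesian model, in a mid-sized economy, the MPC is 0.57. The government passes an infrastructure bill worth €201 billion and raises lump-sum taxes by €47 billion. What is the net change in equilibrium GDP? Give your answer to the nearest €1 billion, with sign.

+€405 billion

Expenditure multiplier = 1/(1 − MPC) = 1/(1 − 0.57) = 1/0.43 ≈ 2.326.
ΔG contributes k·ΔG = (+€201 billion) / 0.43 ≈ +€467.4 billion.
ΔT of +€47 billion changes first-round spending by −c·ΔT = −€26.79 billion, contributing k·(−c·ΔT) = (−€26.79 billion) / 0.43 ≈ −€62.3 billion.
Net ΔY = k(ΔG − c·ΔT) = (+€174.21 billion) / 0.43 ≈ +€405 billion.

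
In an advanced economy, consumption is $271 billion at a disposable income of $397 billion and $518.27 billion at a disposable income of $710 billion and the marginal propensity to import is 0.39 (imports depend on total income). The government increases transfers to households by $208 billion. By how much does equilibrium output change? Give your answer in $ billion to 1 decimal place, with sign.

MPC = ΔC/ΔYd = (518.27 − 271)/(710 − 397) = 247.27/313 = 0.79.
The transfer change shifts disposable income by +$208 billion, so first-round consumption changes by c·ΔTR = 0.79 × (+$208 billion) = +$164.32 billion.
Expenditure multiplier = 1/(1 − c + m) = 1/(1 − 0.79 + 0.39) = 1/0.6 ≈ 1.667.
The transfer multiplier is c × k ≈ 1.317, so ΔY = k × (c·ΔTR) = (+$164.32 billion) / 0.6 ≈ +$273.9 billion.

+$273.9 billion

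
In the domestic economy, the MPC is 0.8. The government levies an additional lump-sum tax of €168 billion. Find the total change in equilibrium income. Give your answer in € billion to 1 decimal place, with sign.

−€672.0 billion

A lump-sum tax change of +€168 billion shifts disposable income by −€168 billion; first-round consumption changes by −c × ΔT = −0.8 × (+€168 billion) = −€134.4 billion.
Expenditure multiplier = 1/(1 − MPC) = 1/(1 − 0.8) = 1/0.2 = 5.
The tax multiplier is −c × k = −4, so ΔY = k × (−c·ΔT) = (−€134.4 billion) / 0.2 = −€672 billion.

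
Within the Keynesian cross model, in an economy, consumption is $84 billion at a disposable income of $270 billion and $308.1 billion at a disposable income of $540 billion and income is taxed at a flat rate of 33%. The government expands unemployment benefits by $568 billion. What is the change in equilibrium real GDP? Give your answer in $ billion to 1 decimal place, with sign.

+$1,062.0 billion

MPC = ΔC/ΔYd = (308.1 − 84)/(540 − 270) = 224.1/270 = 0.83.
The transfer change shifts disposable income by +$568 billion, so first-round consumption changes by c·ΔTR = 0.83 × (+$568 billion) = +$471.44 billion.
Expenditure multiplier = 1/(1 − c(1−t)) = 1/(1 − 0.83×0.67) = 1/0.4439 ≈ 2.253.
The transfer multiplier is c × k ≈ 1.87, so ΔY = k × (c·ΔTR) = (+$471.44 billion) / 0.4439 ≈ +$1,062 billion.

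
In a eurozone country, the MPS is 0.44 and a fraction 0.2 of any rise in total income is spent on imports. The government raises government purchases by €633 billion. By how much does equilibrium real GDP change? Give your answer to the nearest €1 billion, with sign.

+€989 billion

MPC = 1 − MPS = 1 − 0.44 = 0.56.
Spending multiplier = 1/(1 − c + m) = 1/(1 − 0.56 + 0.2) = 1/0.64 ≈ 1.563.
ΔY = k × ΔG = (+€633 billion) / 0.64 ≈ +€989 billion.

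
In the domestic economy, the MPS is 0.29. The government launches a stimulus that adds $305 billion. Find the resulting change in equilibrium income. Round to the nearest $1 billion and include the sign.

+$1,052 billion

MPC = 1 − MPS = 1 − 0.29 = 0.71.
Expenditure multiplier = 1/(1 − MPC) = 1/(1 − 0.71) = 1/0.29 ≈ 3.448.
ΔY = k × ΔG = (+$305 billion) / 0.29 ≈ +$1,052 billion.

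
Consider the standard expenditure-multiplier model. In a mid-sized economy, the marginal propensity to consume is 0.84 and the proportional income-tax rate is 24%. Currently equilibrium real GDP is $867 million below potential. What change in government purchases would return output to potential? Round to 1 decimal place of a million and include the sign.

+$313.5 million

Spending multiplier = 1/(1 − c(1−t)) = 1/(1 − 0.84×0.76) = 1/0.3616 ≈ 2.765.
Need ΔY = +$867 million, so ΔG = ΔY/k = (+$867 million) × 0.3616 ≈ +$313.5 million.
The government should increase government purchases by $313.5 million.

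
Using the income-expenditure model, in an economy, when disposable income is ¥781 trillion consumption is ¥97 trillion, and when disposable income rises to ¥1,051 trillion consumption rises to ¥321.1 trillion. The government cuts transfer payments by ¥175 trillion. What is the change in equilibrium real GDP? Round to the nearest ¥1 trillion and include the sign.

MPC = ΔC/ΔYd = (321.1 − 97)/(1,051 − 781) = 224.1/270 = 0.83.
The transfer change shifts disposable income by −¥175 trillion, so first-round consumption changes by c·ΔTR = 0.83 × (−¥175 trillion) = −¥145.25 trillion.
Expenditure multiplier = 1/(1 − MPC) = 1/(1 − 0.83) = 1/0.17 ≈ 5.882.
The transfer multiplier is c × k ≈ 4.882, so ΔY = k × (c·ΔTR) = (−¥145.25 trillion) / 0.17 ≈ −¥854 trillion.

−¥854 trillion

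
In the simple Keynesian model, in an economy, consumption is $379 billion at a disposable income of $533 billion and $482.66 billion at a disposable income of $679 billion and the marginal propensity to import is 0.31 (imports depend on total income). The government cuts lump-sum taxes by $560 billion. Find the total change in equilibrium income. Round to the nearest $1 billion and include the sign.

MPC = ΔC/ΔYd = (482.66 − 379)/(679 − 533) = 103.66/146 = 0.71.
A lump-sum tax change of −$560 billion shifts disposable income by +$560 billion; first-round consumption changes by −c × ΔT = −0.71 × (−$560 billion) = +$397.6 billion.
Expenditure multiplier = 1/(1 − c + m) = 1/(1 − 0.71 + 0.31) = 1/0.6 ≈ 1.667.
The tax multiplier is −c × k ≈ −1.183, so ΔY = k × (−c·ΔT) = (+$397.6 billion) / 0.6 ≈ +$663 billion.

+$663 billion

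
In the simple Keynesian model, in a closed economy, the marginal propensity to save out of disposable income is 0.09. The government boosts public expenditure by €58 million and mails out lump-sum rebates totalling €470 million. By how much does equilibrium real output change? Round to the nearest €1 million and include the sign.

+€5,397 million

MPC = 1 − MPS = 1 − 0.09 = 0.91.
Expenditure multiplier = 1/(1 − MPC) = 1/(1 − 0.91) = 1/0.09 ≈ 11.111.
ΔG contributes k·ΔG = (+€58 million) / 0.09 ≈ +€644.4 million.
ΔT of −€470 million changes first-round spending by −c·ΔT = +€427.7 million, contributing k·(−c·ΔT) = (+€427.7 million) / 0.09 ≈ +€4,752.2 million.
Net ΔY = k(ΔG − c·ΔT) = (+€485.7 million) / 0.09 ≈ +€5,397 million.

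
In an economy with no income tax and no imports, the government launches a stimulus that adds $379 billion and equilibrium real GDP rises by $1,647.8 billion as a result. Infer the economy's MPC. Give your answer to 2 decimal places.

0.77

Implied spending multiplier k = ΔY/ΔG = 1,647.8/379 ≈ 4.3478.
Since k = 1/(1 − MPC), MPC = 1 − 1/k = 1 − ΔG/ΔY = 1 − 379/1,647.8 ≈ 0.77.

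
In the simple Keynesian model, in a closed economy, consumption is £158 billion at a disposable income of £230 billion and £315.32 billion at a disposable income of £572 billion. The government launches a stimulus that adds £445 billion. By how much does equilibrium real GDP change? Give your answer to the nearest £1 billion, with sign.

+£824 billion

MPC = ΔC/ΔYd = (315.32 − 158)/(572 − 230) = 157.32/342 = 0.46.
Government-spending multiplier = 1/(1 − MPC) = 1/(1 − 0.46) = 1/0.54 ≈ 1.852.
ΔY = k × ΔG = (+£445 billion) / 0.54 ≈ +£824 billion.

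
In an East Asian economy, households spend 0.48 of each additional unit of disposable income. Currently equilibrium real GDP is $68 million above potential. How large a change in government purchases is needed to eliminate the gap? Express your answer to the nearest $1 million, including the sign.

Spending multiplier = 1/(1 − MPC) = 1/(1 − 0.48) = 1/0.52 ≈ 1.923.
Need ΔY = −$68 million, so ΔG = ΔY/k = (−$68 million) × 0.52 ≈ −$35 million.
The government should cut government purchases by $35 million.

−$35 million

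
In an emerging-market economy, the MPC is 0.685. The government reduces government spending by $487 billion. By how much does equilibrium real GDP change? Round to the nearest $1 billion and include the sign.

Government-spending multiplier = 1/(1 − MPC) = 1/(1 − 0.685) = 1/0.315 ≈ 3.175.
ΔY = k × ΔG = (−$487 billion) / 0.315 ≈ −$1,546 billion.

−$1,546 billion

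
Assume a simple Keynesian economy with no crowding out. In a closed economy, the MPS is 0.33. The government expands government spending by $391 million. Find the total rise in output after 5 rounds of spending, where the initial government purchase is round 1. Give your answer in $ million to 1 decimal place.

$1,024.9 million

MPC = 1 − MPS = 1 − 0.33 = 0.67.
Round 1 adds ΔG = $391 million; each later round is MPC = 0.67 times the previous.
After 5 rounds: 391 + 261.97 + 175.5199 + 117.598333 + 78.79088311 = ΔG·(1 − c^5)/(1 − c) = 391 × (1 − 0.1350125107)/0.33 ≈ $1,024.9 million.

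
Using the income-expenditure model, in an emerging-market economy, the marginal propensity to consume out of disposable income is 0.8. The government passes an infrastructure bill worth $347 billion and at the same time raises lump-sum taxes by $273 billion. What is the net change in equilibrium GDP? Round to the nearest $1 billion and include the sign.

+$643 billion

Expenditure multiplier = 1/(1 − MPC) = 1/(1 − 0.8) = 1/0.2 = 5.
ΔG contributes k·ΔG = (+$347 billion) / 0.2 = +$1,735 billion.
ΔT of +$273 billion changes first-round spending by −c·ΔT = −$218.4 billion, contributing k·(−c·ΔT) = (−$218.4 billion) / 0.2 = −$1,092 billion.
Net ΔY = k(ΔG − c·ΔT) = (+$128.6 billion) / 0.2 = +$643 billion.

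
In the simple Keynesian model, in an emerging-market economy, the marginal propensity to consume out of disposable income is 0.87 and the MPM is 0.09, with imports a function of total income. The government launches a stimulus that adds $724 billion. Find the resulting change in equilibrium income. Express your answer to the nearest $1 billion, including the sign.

Expenditure multiplier = 1/(1 − c + m) = 1/(1 − 0.87 + 0.09) = 1/0.22 ≈ 4.545.
ΔY = k × ΔG = (+$724 billion) / 0.22 ≈ +$3,291 billion.

+$3,291 billion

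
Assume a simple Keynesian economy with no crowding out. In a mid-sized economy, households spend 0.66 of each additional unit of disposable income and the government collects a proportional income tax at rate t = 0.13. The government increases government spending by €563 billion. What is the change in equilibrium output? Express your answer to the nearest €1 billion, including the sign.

Spending multiplier = 1/(1 − c(1−t)) = 1/(1 − 0.66×0.87) = 1/0.4258 ≈ 2.349.
ΔY = k × ΔG = (+€563 billion) / 0.4258 ≈ +€1,322 billion.

+€1,322 billion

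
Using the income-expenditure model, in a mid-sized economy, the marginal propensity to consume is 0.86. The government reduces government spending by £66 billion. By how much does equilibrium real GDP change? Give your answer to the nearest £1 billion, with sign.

Government-spending multiplier = 1/(1 − MPC) = 1/(1 − 0.86) = 1/0.14 ≈ 7.143.
ΔY = k × ΔG = (−£66 billion) / 0.14 ≈ −£471 billion.

−£471 billion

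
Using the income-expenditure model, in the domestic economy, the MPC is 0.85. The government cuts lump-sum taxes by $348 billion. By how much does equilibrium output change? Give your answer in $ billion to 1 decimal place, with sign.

A lump-sum tax change of −$348 billion shifts disposable income by +$348 billion; first-round consumption changes by −c × ΔT = −0.85 × (−$348 billion) = +$295.8 billion.
Expenditure multiplier = 1/(1 − MPC) = 1/(1 − 0.85) = 1/0.15 ≈ 6.667.
The tax multiplier is −c × k ≈ −5.667, so ΔY = k × (−c·ΔT) = (+$295.8 billion) / 0.15 = +$1,972 billion.

+$1,972.0 billion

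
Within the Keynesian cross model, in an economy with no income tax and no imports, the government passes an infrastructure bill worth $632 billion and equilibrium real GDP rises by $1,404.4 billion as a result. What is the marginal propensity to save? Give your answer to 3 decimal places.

0.450

Implied spending multiplier k = ΔY/ΔG = 1,404.4/632 ≈ 2.2222.
Since k = 1/(1 − MPC), MPC = 1 − 1/k = 1 − ΔG/ΔY = 1 − 632/1,404.4 ≈ 0.550.
MPS = 1 − MPC = 0.450.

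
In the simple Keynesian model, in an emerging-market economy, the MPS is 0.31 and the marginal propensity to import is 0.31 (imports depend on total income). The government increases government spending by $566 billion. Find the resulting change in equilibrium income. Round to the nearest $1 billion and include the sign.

+$913 billion

MPC = 1 − MPS = 1 − 0.31 = 0.69.
Government-spending multiplier = 1/(1 − c + m) = 1/(1 − 0.69 + 0.31) = 1/0.62 ≈ 1.613.
ΔY = k × ΔG = (+$566 billion) / 0.62 ≈ +$913 billion.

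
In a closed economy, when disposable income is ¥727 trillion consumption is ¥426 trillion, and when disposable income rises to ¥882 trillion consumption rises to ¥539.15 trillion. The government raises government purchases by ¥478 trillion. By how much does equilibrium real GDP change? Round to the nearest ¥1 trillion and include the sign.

MPC = ΔC/ΔYd = (539.15 − 426)/(882 − 727) = 113.15/155 = 0.73.
Spending multiplier = 1/(1 − MPC) = 1/(1 − 0.73) = 1/0.27 ≈ 3.704.
ΔY = k × ΔG = (+¥478 trillion) / 0.27 ≈ +¥1,770 trillion.

+¥1,770 trillion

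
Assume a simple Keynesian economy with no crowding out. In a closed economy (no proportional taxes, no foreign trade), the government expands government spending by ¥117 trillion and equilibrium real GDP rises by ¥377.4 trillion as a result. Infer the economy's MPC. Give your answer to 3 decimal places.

0.690

Implied spending multiplier k = ΔY/ΔG = 377.4/117 ≈ 3.2256.
Since k = 1/(1 − MPC), MPC = 1 − 1/k = 1 − ΔG/ΔY = 1 − 117/377.4 ≈ 0.690.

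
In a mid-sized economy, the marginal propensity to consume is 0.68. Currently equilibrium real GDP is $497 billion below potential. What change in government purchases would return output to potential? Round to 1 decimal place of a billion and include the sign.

+$159.0 billion

Spending multiplier = 1/(1 − MPC) = 1/(1 − 0.68) = 1/0.32 = 3.125.
Need ΔY = +$497 billion, so ΔG = ΔY/k = (+$497 billion) × 0.32 ≈ +$159 billion.
The government should increase government purchases by $159 billion.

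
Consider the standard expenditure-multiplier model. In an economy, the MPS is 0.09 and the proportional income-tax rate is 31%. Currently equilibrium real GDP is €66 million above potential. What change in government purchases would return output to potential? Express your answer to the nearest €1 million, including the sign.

MPC = 1 − MPS = 1 − 0.09 = 0.91.
Spending multiplier = 1/(1 − c(1−t)) = 1/(1 − 0.91×0.69) = 1/0.3721 ≈ 2.687.
Need ΔY = −€66 million, so ΔG = ΔY/k = (−€66 million) × 0.3721 ≈ −€25 million.
The government should cut government purchases by €25 million.

−€25 million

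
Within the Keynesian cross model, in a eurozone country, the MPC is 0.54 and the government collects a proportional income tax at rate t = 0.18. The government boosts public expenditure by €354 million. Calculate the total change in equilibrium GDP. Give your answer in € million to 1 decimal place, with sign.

+€635.3 million

Expenditure multiplier = 1/(1 − c(1−t)) = 1/(1 − 0.54×0.82) = 1/0.5572 ≈ 1.795.
ΔY = k × ΔG = (+€354 million) / 0.5572 ≈ +€635.3 million.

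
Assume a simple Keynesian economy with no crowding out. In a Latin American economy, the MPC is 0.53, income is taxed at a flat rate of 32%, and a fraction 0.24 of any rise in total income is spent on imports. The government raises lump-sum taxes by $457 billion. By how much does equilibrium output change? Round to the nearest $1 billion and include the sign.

−$275 billion

A lump-sum tax change of +$457 billion shifts disposable income by −$457 billion; first-round consumption changes by −c × ΔT = −0.53 × (+$457 billion) = −$242.21 billion.
Expenditure multiplier = 1/(1 − c(1−t) + m) = 1/(1 − 0.53×0.68 + 0.24) = 1/0.8796 ≈ 1.137.
The tax multiplier is −c × k ≈ −0.603, so ΔY = k × (−c·ΔT) = (−$242.21 billion) / 0.8796 ≈ −$275 billion.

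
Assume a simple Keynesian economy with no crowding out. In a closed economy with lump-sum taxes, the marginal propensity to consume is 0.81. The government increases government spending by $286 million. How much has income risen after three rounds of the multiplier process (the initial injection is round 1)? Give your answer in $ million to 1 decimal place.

$705.3 million

Round 1 adds ΔG = $286 million; each later round is MPC = 0.81 times the previous.
After 3 rounds: 286 + 231.66 + 187.6446 = ΔG·(1 − c^3)/(1 − c) = 286 × (1 − 0.531441)/0.19 ≈ $705.3 million.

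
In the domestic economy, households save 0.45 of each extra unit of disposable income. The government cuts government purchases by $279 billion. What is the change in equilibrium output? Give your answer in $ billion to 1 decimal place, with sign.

MPC = 1 − MPS = 1 − 0.45 = 0.55.
Spending multiplier = 1/(1 − MPC) = 1/(1 − 0.55) = 1/0.45 ≈ 2.222.
ΔY = k × ΔG = (−$279 billion) / 0.45 = −$620 billion.

−$620.0 billion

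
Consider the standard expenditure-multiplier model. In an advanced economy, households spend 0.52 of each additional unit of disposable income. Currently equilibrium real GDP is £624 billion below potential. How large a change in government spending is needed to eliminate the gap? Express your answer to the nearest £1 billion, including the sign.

Spending multiplier = 1/(1 − MPC) = 1/(1 − 0.52) = 1/0.48 ≈ 2.083.
Need ΔY = +£624 billion, so ΔG = ΔY/k = (+£624 billion) × 0.48 ≈ +£300 billion.
The government should increase government spending by £300 billion.

+£300 billion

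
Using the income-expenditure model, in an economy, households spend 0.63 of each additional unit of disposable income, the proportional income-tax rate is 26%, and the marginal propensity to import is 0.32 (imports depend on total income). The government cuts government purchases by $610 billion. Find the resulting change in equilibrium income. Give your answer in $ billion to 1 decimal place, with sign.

−$714.5 billion

Government-spending multiplier = 1/(1 − c(1−t) + m) = 1/(1 − 0.63×0.74 + 0.32) = 1/0.8538 ≈ 1.171.
ΔY = k × ΔG = (−$610 billion) / 0.8538 ≈ −$714.5 billion.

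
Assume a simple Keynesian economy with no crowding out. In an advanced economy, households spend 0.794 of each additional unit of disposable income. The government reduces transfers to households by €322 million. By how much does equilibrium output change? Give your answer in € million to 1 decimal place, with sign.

The transfer change shifts disposable income by −€322 million, so first-round consumption changes by c·ΔTR = 0.794 × (−€322 million) = −€255.668 million.
Expenditure multiplier = 1/(1 − MPC) = 1/(1 − 0.794) = 1/0.206 ≈ 4.854.
The transfer multiplier is c × k ≈ 3.854, so ΔY = k × (c·ΔTR) = (−€255.668 million) / 0.206 ≈ −€1,241.1 million.

−€1,241.1 million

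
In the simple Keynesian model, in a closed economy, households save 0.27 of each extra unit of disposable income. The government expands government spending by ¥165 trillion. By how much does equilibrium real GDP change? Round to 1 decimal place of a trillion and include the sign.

MPC = 1 − MPS = 1 − 0.27 = 0.73.
Spending multiplier = 1/(1 − MPC) = 1/(1 − 0.73) = 1/0.27 ≈ 3.704.
ΔY = k × ΔG = (+¥165 trillion) / 0.27 ≈ +¥611.1 trillion.

+¥611.1 trillion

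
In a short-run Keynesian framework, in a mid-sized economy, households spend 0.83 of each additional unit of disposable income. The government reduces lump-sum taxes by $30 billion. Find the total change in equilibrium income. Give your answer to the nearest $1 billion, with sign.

A lump-sum tax change of −$30 billion shifts disposable income by +$30 billion; first-round consumption changes by −c × ΔT = −0.83 × (−$30 billion) = +$24.9 billion.
Expenditure multiplier = 1/(1 − MPC) = 1/(1 − 0.83) = 1/0.17 ≈ 5.882.
The tax multiplier is −c × k ≈ −4.882, so ΔY = k × (−c·ΔT) = (+$24.9 billion) / 0.17 ≈ +$146 billion.

+$146 billion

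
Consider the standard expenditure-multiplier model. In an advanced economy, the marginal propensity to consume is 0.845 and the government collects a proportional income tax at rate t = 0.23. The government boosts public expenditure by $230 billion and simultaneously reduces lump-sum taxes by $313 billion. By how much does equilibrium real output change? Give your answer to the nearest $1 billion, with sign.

+$1,415 billion

Expenditure multiplier = 1/(1 − c(1−t)) = 1/(1 − 0.845×0.77) = 1/0.34935 ≈ 2.862.
ΔG contributes k·ΔG = (+$230 billion) / 0.34935 ≈ +$658.4 billion.
ΔT of −$313 billion changes first-round spending by −c·ΔT = +$264.485 billion, contributing k·(−c·ΔT) = (+$264.485 billion) / 0.34935 ≈ +$757.1 billion.
Net ΔY = k(ΔG − c·ΔT) = (+$494.485 billion) / 0.34935 ≈ +$1,415 billion.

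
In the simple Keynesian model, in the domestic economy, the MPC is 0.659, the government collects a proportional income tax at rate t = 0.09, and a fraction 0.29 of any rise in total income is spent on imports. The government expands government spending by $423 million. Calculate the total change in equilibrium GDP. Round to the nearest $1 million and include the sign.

+$613 million

Government-spending multiplier = 1/(1 − c(1−t) + m) = 1/(1 − 0.659×0.91 + 0.29) = 1/0.69031 ≈ 1.449.
ΔY = k × ΔG = (+$423 million) / 0.69031 ≈ +$613 million.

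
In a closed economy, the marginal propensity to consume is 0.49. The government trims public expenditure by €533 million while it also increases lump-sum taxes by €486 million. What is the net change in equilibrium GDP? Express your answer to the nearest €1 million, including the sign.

Expenditure multiplier = 1/(1 − MPC) = 1/(1 − 0.49) = 1/0.51 ≈ 1.961.
ΔG contributes k·ΔG = (−€533 million) / 0.51 ≈ −€1,045.1 million.
ΔT of +€486 million changes first-round spending by −c·ΔT = −€238.14 million, contributing k·(−c·ΔT) = (−€238.14 million) / 0.51 ≈ −€466.9 million.
Net ΔY = k(ΔG − c·ΔT) = (−€771.14 million) / 0.51 ≈ −€1,512 million.

−€1,512 million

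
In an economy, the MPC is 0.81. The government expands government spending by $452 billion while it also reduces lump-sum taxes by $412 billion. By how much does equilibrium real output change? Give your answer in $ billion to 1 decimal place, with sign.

Expenditure multiplier = 1/(1 − MPC) = 1/(1 − 0.81) = 1/0.19 ≈ 5.263.
ΔG contributes k·ΔG = (+$452 billion) / 0.19 ≈ +$2,378.9 billion.
ΔT of −$412 billion changes first-round spending by −c·ΔT = +$333.72 billion, contributing k·(−c·ΔT) = (+$333.72 billion) / 0.19 ≈ +$1,756.4 billion.
Net ΔY = k(ΔG − c·ΔT) = (+$785.72 billion) / 0.19 ≈ +$4,135.4 billion.

+$4,135.4 billion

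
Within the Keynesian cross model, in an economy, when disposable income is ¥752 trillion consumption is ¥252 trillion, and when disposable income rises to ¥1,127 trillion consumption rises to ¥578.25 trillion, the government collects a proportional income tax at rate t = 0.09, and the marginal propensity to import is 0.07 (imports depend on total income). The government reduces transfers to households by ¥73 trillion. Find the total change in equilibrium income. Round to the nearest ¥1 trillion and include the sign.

MPC = ΔC/ΔYd = (578.25 − 252)/(1,127 − 752) = 326.25/375 = 0.87.
The transfer change shifts disposable income by −¥73 trillion, so first-round consumption changes by c·ΔTR = 0.87 × (−¥73 trillion) = −¥63.51 trillion.
Expenditure multiplier = 1/(1 − c(1−t) + m) = 1/(1 − 0.87×0.91 + 0.07) = 1/0.2783 ≈ 3.593.
The transfer multiplier is c × k ≈ 3.126, so ΔY = k × (c·ΔTR) = (−¥63.51 trillion) / 0.2783 ≈ −¥228 trillion.

−¥228 trillion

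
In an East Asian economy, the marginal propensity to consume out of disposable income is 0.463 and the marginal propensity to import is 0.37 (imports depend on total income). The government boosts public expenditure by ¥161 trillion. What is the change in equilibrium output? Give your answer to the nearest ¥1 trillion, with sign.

+¥178 trillion

Government-spending multiplier = 1/(1 − c + m) = 1/(1 − 0.463 + 0.37) = 1/0.907 ≈ 1.103.
ΔY = k × ΔG = (+¥161 trillion) / 0.907 ≈ +¥178 trillion.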